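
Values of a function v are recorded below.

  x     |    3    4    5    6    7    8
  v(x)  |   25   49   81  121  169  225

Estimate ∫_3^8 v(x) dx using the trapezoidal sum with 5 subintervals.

545

Δx = 1.
T_5 = (1/2)·[25 + 2·49 + 2·81 + 2·121 + 2·169 + 225] = 545.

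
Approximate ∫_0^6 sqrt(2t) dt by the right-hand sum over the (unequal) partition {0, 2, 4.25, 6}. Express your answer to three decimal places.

Subinterval widths: 2, 2.25, 1.75.
Right endpoints: 2, 4.25, 6.
f(2) ≈ 2.000, f(4.25) ≈ 2.915, f(6) ≈ 3.464.
Sum = Σ Δt_i · f(t_i).
Sum ≈ 16.622.

16.622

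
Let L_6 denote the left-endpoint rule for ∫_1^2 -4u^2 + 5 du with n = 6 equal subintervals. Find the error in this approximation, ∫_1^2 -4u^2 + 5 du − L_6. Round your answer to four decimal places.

-0.9815

Exact integral: ∫_1^2 f(u) du ≈ -4.333333.
L_6 ≈ -3.351852.
Error ≈ -4.333333 − (-3.351852) ≈ -0.9815.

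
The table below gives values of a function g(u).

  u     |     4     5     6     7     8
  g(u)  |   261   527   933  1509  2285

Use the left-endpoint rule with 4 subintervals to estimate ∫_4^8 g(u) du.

Δu = 1.
Sum = 1·[261 + 527 + 933 + 1509] = 3230.

3230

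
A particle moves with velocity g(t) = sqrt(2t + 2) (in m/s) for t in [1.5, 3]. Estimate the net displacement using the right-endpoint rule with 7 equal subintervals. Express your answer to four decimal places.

Δt = (3 − 1.5)/7 = 3/14.
Right endpoints: 12/7, 27/14, 15/7, 33/14, 18/7, 39/14, 3.
g(12/7) ≈ 2.3299, g(27/14) ≈ 2.4202, g(15/7) ≈ 2.5071, g(33/14) ≈ 2.5912, g(18/7) ≈ 2.6726, g(39/14) ≈ 2.7516, g(3) ≈ 2.8284.
Sum = Δt · [g(12/7) + g(27/14) + g(15/7) + ...].
Sum ≈ 3.8788.

3.8788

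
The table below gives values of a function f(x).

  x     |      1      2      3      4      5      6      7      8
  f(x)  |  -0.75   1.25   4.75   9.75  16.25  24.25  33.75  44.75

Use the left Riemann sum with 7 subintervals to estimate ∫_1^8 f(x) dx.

Δx = 1.
Sum = 1·[(-0.75) + 1.25 + 4.75 + 9.75 + 16.25 + 24.25 + 33.75] = 89.25.

89.25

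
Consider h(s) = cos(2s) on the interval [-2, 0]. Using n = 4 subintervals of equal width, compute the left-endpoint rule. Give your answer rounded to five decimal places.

-0.75974

Δs = (0 − (-2))/4 = 0.5.
Left endpoints: -2, -1.5, -1, -0.5.
h(-2) ≈ -0.65364, h(-1.5) ≈ -0.98999, h(-1) ≈ -0.41615, h(-0.5) ≈ 0.54030.
Sum = Δs · [h(-2) + h(-1.5) + h(-1) + h(-0.5)].
Sum ≈ -0.75974.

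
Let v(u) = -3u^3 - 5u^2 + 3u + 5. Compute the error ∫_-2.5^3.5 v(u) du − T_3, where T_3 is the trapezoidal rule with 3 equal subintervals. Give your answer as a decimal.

Exact integral: ∫_-2.5^3.5 v(u) du = -141.75.
T_3 = -179.75.
Error = -141.75 − (-179.75) = 38.

38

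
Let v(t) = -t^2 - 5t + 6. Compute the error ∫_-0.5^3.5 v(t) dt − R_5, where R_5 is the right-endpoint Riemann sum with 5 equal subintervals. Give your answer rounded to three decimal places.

Exact integral: ∫_-0.5^3.5 v(t) dt ≈ -20.33333.
R_5 = -33.56.
Error ≈ -20.33333 − (-33.56) ≈ 13.227.

13.227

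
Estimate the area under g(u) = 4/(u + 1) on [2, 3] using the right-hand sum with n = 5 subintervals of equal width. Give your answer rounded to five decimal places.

1.11804

Δu = (3 − 2)/5 = 0.2.
Right endpoints: 2.2, 2.4, 2.6, 2.8, 3.
g(2.2) = 1.25, g(2.4) = 20/17, g(2.6) = 10/9, g(2.8) = 20/19, g(3) = 1.
Sum = Δu · [g(2.2) + g(2.4) + g(2.6) + g(2.8) + g(3)].
Sum ≈ 1.11804.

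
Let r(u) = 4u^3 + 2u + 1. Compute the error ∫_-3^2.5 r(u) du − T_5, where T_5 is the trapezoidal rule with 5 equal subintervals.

Exact integral: ∫_-3^2.5 r(u) du = -39.1875.
T_5 = -42.515.
Error = -39.1875 − (-42.515) = 3.3275.

3.3275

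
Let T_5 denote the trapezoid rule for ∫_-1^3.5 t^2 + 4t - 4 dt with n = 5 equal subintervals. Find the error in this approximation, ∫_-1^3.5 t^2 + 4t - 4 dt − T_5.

Exact integral: ∫_-1^3.5 f(t) dt = 19.125.
T_5 = 19.7325.
Error = 19.125 − 19.7325 = -0.6075.

-0.6075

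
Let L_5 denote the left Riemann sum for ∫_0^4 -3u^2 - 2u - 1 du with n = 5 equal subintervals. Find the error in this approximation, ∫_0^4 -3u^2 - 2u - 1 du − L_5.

-21.12

Exact integral: ∫_0^4 f(u) du = -84.
L_5 = -62.88.
Error = -84 − (-62.88) = -21.12.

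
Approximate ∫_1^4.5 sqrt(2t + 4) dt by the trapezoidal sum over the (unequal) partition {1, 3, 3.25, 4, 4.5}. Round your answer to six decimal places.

10.693689

Subinterval widths: 2, 0.25, 0.75, 0.5.
f(1) ≈ 2.449490, f(3) ≈ 3.162278, f(3.25) ≈ 3.240370, f(4) ≈ 3.464102, f(4.5) ≈ 3.605551.
On each subinterval the trapezoid contributes (Δt_i/2)·[f(t_{i-1}) + f(t_i)].
Sum ≈ 10.693689.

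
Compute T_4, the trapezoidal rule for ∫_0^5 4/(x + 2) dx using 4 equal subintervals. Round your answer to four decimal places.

5.1263

Δx = (5 − 0)/4 = 1.25.
f(0) = 2, f(1.25) = 16/13, f(2.5) = 8/9, f(3.75) = 16/23, f(5) = 4/7.
T_4 = (Δx/2)·[f(x_0) + 2f(x_1) + 2f(x_2) + 2f(x_3) + f(x_4)].
Sum ≈ 5.1263.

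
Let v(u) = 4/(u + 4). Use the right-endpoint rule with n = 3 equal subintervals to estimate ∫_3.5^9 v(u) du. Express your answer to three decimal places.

2.007

Δu = (9 − 3.5)/3 = 11/6.
Right endpoints: 16/3, 43/6, 9.
v(16/3) = 3/7, v(43/6) = 24/67, v(9) = 4/13.
Sum = Δu · [v(16/3) + v(43/6) + v(9)].
Sum ≈ 2.007.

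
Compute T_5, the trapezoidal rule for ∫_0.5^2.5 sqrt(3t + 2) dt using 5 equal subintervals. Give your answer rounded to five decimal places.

Δt = (2.5 − 0.5)/5 = 0.4.
f(0.5) ≈ 1.87083, f(0.9) ≈ 2.16795, f(1.3) ≈ 2.42899, f(1.7) ≈ 2.66458, f(2.1) ≈ 2.88097, f(2.5) ≈ 3.08221.
T_5 = (Δt/2)·[f(t_0) + 2f(t_1) + ... + 2f(t_{4}) + f(t_5)].
Sum ≈ 5.04760.

5.04760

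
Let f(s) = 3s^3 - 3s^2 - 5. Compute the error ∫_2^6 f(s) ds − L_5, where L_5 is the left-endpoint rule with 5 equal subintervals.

Exact integral: ∫_2^6 f(s) ds = 732.
L_5 = 534.88.
Error = 732 − 534.88 = 197.12.

197.12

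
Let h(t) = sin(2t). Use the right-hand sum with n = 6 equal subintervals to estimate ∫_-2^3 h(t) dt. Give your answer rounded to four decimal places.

-1.0426

Δt = (3 − (-2))/6 = 5/6.
Right endpoints: -7/6, -1/3, 0.5, 4/3, 13/6, 3.
h(-7/6) ≈ -0.7231, h(-1/3) ≈ -0.6184, h(0.5) ≈ 0.8415, h(4/3) ≈ 0.4573, h(13/6) ≈ -0.9290, h(3) ≈ -0.2794.
Sum = Δt · [h(-7/6) + h(-1/3) + h(0.5) + ...].
Sum ≈ -1.0426.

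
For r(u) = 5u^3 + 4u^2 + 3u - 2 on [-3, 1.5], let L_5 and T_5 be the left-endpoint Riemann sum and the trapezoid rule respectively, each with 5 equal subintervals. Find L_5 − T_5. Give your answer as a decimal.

L_5 = -140.22.
T_5 = -77.95125.
L_5 − T_5 = -62.26875.

-62.26875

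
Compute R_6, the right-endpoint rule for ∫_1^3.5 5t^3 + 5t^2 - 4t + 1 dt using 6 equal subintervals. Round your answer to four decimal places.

Δt = (3.5 − 1)/6 = 5/12.
Right endpoints: 17/12, 11/6, 2.25, 8/3, 37/12, 3.5.
f(17/12) = 33841/1728, f(11/6) = 8917/216, f(2.25) = 74.265625, f(8/3) = 3259/27, f(37/12) = 315821/1728, f(3.5) = 262.625.
Sum = Δt · [f(17/12) + f(11/6) + f(2.25) + ...].
Sum ≈ 292.1781.

292.1781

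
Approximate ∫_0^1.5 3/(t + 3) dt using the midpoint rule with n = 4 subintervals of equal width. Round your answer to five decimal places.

Δt = (1.5 − 0)/4 = 0.375.
Midpoints: 0.1875, 0.5625, 0.9375, 1.3125.
f(0.1875) = 16/17, f(0.5625) = 16/19, f(0.9375) = 16/21, f(1.3125) = 16/23.
Sum = Δt · [f(0.1875) + f(0.5625) + f(0.9375) + f(1.3125)].
Sum ≈ 1.21531.

1.21531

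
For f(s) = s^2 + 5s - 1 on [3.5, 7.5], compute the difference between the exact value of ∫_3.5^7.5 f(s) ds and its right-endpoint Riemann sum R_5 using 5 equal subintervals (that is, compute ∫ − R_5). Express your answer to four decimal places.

-26.0267

Exact integral: ∫_3.5^7.5 f(s) ds ≈ 232.333333.
R_5 = 258.36.
Error ≈ 232.333333 − 258.36 ≈ -26.0267.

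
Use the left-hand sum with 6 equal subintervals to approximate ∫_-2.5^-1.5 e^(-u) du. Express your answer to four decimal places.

8.3604

Δu = (-1.5 − (-2.5))/6 = 1/6.
Left endpoints: -2.5, -7/3, -13/6, -2, -11/6, -5/3.
f(-2.5) ≈ 12.1825, f(-7/3) ≈ 10.3123, f(-13/6) ≈ 8.7291, f(-2) ≈ 7.3891, f(-11/6) ≈ 6.2547, f(-5/3) ≈ 5.2945.
Sum = Δu · [f(-2.5) + f(-7/3) + f(-13/6) + ...].
Sum ≈ 8.3604.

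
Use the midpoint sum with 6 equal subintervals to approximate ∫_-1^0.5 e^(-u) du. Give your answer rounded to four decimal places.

2.1063

Δu = (0.5 − (-1))/6 = 0.25.
Midpoints: -0.875, -0.625, -0.375, -0.125, 0.125, 0.375.
f(-0.875) ≈ 2.3989, f(-0.625) ≈ 1.8682, f(-0.375) ≈ 1.4550, f(-0.125) ≈ 1.1331, f(0.125) ≈ 0.8825, f(0.375) ≈ 0.6873.
Sum = Δu · [f(-0.875) + f(-0.625) + f(-0.375) + ...].
Sum ≈ 2.1063.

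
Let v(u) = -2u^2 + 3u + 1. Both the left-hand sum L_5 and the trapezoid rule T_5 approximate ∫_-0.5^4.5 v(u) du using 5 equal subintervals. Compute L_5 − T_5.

12.5

L_5 = -15.
T_5 = -27.5.
L_5 − T_5 = 12.5.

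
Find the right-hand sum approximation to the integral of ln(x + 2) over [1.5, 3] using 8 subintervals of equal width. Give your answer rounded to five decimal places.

Δx = (3 − 1.5)/8 = 0.1875.
Right endpoints: 1.6875, 1.875, 2.0625, 2.25, 2.4375, 2.625, 2.8125, 3.
f(1.6875) ≈ 1.30495, f(1.875) ≈ 1.35455, f(2.0625) ≈ 1.40180, f(2.25) ≈ 1.44692, f(2.4375) ≈ 1.49009, f(2.625) ≈ 1.53148, f(2.8125) ≈ 1.57122, f(3) ≈ 1.60944.
Sum = Δx · [f(1.6875) + f(1.875) + f(2.0625) + ...].
Sum ≈ 2.19571.

2.19571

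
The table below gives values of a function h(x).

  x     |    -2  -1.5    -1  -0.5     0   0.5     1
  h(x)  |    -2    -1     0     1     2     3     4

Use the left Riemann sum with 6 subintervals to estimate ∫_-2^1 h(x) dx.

Δx = 0.5.
Sum = 0.5·[(-2) + (-1) + 0 + 1 + 2 + 3] = 1.5.

1.5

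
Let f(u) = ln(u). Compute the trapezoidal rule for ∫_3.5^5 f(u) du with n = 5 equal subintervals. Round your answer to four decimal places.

Δu = (5 − 3.5)/5 = 0.3.
f(3.5) ≈ 1.2528, f(3.8) ≈ 1.3350, f(4.1) ≈ 1.4110, f(4.4) ≈ 1.4816, f(4.7) ≈ 1.5476, f(5) ≈ 1.6094.
T_5 = (Δu/2)·[f(u_0) + 2f(u_1) + ... + 2f(u_{4}) + f(u_5)].
Sum ≈ 2.1619.

2.1619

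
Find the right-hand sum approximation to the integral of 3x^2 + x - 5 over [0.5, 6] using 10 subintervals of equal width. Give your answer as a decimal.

238.088125

Δx = (6 − 0.5)/10 = 0.55.
Right endpoints: 1.05, 1.6, 2.15, 2.7, 3.25, 3.8, 4.35, 4.9, 5.45, 6.
f(1.05) = -0.6425, f(1.6) = 4.28, f(2.15) = 11.0175, f(2.7) = 19.57, f(3.25) = 29.9375, f(3.8) = 42.12, f(4.35) = 56.1175, f(4.9) = 71.93, f(5.45) = 89.5575, f(6) = 109.
Sum = Δx · [f(1.05) + f(1.6) + f(2.15) + ...].
Sum = 238.088125.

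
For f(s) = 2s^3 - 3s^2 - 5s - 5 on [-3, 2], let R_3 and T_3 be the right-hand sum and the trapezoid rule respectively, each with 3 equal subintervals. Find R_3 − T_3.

R_3 ≈ -43.8888889.
T_3 ≈ -93.8888889.
R_3 − T_3 = 50.

50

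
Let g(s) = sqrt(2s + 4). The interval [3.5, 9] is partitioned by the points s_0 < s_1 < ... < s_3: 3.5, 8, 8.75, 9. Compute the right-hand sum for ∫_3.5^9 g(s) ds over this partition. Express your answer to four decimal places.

24.7748

Subinterval widths: 4.5, 0.75, 0.25.
Right endpoints: 8, 8.75, 9.
g(8) ≈ 4.4721, g(8.75) ≈ 4.6368, g(9) ≈ 4.6904.
Sum = Σ Δs_i · g(s_i).
Sum ≈ 24.7748.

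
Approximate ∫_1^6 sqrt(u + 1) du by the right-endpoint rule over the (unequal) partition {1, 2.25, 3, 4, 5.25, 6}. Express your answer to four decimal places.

11.0989

Subinterval widths: 1.25, 0.75, 1, 1.25, 0.75.
Right endpoints: 2.25, 3, 4, 5.25, 6.
f(2.25) ≈ 1.8028, f(3) ≈ 2.0000, f(4) ≈ 2.2361, f(5.25) ≈ 2.5000, f(6) ≈ 2.6458.
Sum = Σ Δu_i · f(u_i).
Sum ≈ 11.0989.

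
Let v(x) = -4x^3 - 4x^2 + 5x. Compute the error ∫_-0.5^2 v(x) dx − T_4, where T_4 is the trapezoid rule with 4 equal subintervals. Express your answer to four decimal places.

Exact integral: ∫_-0.5^2 v(x) dx ≈ -17.395833.
T_4 = -19.51171875.
Error ≈ -17.395833 − (-19.51171875) ≈ 2.1159.

2.1159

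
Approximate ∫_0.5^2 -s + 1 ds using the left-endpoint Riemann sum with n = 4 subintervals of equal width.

-0.09375

Δs = (2 − 0.5)/4 = 0.375.
Left endpoints: 0.5, 0.875, 1.25, 1.625.
f(0.5) = 0.5, f(0.875) = 0.125, f(1.25) = -0.25, f(1.625) = -0.625.
Sum = Δs · [f(0.5) + f(0.875) + f(1.25) + f(1.625)].
Sum = -0.09375.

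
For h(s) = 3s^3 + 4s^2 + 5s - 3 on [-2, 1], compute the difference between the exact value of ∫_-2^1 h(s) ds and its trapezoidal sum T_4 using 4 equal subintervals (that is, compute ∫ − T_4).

Exact integral: ∫_-2^1 h(s) ds = -15.75.
T_4 = -15.890625.
Error = -15.75 − (-15.890625) = 0.140625.

0.140625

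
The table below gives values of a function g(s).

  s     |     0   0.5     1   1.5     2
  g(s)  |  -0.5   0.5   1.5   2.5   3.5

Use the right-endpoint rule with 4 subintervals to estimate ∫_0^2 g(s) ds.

4

Δs = 0.5.
Sum = 0.5·[0.5 + 1.5 + 2.5 + 3.5] = 4.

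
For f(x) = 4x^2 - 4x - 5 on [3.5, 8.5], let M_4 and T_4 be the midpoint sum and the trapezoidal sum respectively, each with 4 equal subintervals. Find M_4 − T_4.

M_4 = 614.0625.
T_4 = 621.875.
M_4 − T_4 = -7.8125.

-7.8125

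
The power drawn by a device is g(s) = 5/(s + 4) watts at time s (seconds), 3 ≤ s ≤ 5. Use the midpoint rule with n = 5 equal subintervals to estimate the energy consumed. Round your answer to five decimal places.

Δs = (5 − 3)/5 = 0.4.
Midpoints: 3.2, 3.6, 4, 4.4, 4.8.
g(3.2) = 25/36, g(3.6) = 25/38, g(4) = 0.625, g(4.4) = 25/42, g(4.8) = 25/44.
Sum = Δs · [g(3.2) + g(3.6) + g(4) + g(4.4) + g(4.8)].
Sum ≈ 1.25630.

1.25630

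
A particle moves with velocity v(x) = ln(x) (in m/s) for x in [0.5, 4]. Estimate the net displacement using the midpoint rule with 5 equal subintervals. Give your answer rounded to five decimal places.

2.42424

Δx = (4 − 0.5)/5 = 0.7.
Midpoints: 0.85, 1.55, 2.25, 2.95, 3.65.
v(0.85) ≈ -0.16252, v(1.55) ≈ 0.43825, v(2.25) ≈ 0.81093, v(2.95) ≈ 1.08181, v(3.65) ≈ 1.29473.
Sum = Δx · [v(0.85) + v(1.55) + v(2.25) + v(2.95) + v(3.65)].
Sum ≈ 2.42424.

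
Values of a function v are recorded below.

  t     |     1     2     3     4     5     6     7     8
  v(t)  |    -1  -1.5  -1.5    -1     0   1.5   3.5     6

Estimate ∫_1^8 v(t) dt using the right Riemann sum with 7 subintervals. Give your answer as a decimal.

Δt = 1.
Sum = 1·[(-1.5) + (-1.5) + (-1) + 0 + 1.5 + 3.5 + 6] = 7.

7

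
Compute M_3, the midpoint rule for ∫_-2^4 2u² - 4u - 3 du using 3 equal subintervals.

Δu = (4 − (-2))/3 = 2.
Midpoints: -1, 1, 3.
f(-1) = 3, f(1) = -5, f(3) = 3.
Sum = Δu · [f(-1) + f(1) + f(3)].
Sum = 2.

2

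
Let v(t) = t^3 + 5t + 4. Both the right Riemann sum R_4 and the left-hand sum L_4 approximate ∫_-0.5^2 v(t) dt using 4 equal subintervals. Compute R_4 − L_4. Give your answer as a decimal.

R_4 ≈ 30.17089844.
L_4 ≈ 17.28027344.
R_4 − L_4 = 12.890625.

12.890625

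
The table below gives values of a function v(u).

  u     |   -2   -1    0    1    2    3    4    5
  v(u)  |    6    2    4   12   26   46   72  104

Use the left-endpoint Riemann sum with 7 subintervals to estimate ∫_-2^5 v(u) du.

168

Δu = 1.
Sum = 1·[6 + 2 + 4 + 12 + 26 + 46 + 72] = 168.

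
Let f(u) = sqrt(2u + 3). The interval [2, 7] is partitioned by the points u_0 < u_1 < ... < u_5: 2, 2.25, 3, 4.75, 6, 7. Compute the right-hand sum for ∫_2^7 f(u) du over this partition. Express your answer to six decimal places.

18.086172

Subinterval widths: 0.25, 0.75, 1.75, 1.25, 1.
Right endpoints: 2.25, 3, 4.75, 6, 7.
f(2.25) ≈ 2.738613, f(3) ≈ 3.000000, f(4.75) ≈ 3.535534, f(6) ≈ 3.872983, f(7) ≈ 4.123106.
Sum = Σ Δu_i · f(u_i).
Sum ≈ 18.086172.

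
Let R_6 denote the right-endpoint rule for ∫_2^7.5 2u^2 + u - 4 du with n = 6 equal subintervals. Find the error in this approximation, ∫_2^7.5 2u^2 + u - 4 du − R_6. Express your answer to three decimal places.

-51.957

Exact integral: ∫_2^7.5 f(u) du ≈ 280.04167.
R_6 ≈ 331.99884.
Error ≈ 280.04167 − 331.99884 ≈ -51.957.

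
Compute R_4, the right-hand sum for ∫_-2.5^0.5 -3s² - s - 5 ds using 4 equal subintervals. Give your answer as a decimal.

Δs = (0.5 − (-2.5))/4 = 0.75.
Right endpoints: -1.75, -1, -0.25, 0.5.
f(-1.75) = -12.4375, f(-1) = -7, f(-0.25) = -4.9375, f(0.5) = -6.25.
Sum = Δs · [f(-1.75) + f(-1) + f(-0.25) + f(0.5)].
Sum = -22.96875.

-22.96875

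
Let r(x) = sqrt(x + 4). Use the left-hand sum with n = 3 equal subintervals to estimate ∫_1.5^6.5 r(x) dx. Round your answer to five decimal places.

13.32394

Δx = (6.5 − 1.5)/3 = 5/3.
Left endpoints: 1.5, 19/6, 29/6.
r(1.5) ≈ 2.34521, r(19/6) ≈ 2.67706, r(29/6) ≈ 2.97209.
Sum = Δx · [r(1.5) + r(19/6) + r(29/6)].
Sum ≈ 13.32394.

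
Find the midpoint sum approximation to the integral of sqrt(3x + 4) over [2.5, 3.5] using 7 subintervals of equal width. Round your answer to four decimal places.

Δx = (3.5 − 2.5)/7 = 1/7.
Midpoints: 18/7, 19/7, 20/7, 3, 22/7, 23/7, 24/7.
f(18/7) ≈ 3.4226, f(19/7) ≈ 3.4847, f(20/7) ≈ 3.5456, f(3) ≈ 3.6056, f(22/7) ≈ 3.6645, f(23/7) ≈ 3.7225, f(24/7) ≈ 3.7796.
Sum = Δx · [f(18/7) + f(19/7) + f(20/7) + ...].
Sum ≈ 3.6036.

3.6036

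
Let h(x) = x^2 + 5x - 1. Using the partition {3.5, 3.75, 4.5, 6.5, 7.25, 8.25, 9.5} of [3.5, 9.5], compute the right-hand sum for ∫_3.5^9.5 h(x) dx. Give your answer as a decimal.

Subinterval widths: 0.25, 0.75, 2, 0.75, 1, 1.25.
Right endpoints: 3.75, 4.5, 6.5, 7.25, 8.25, 9.5.
h(3.75) = 31.8125, h(4.5) = 41.75, h(6.5) = 73.75, h(7.25) = 87.8125, h(8.25) = 108.3125, h(9.5) = 136.75.
Sum = Σ Δx_i · h(x_i).
Sum = 531.875.

531.875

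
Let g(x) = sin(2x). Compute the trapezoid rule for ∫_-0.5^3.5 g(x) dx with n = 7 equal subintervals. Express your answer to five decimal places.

Δx = (3.5 − (-0.5))/7 = 4/7.
g(-0.5) ≈ -0.84147, g(1/14) ≈ 0.14237, g(9/14) ≈ 0.95964, g(17/14) ≈ 0.65412, g(25/14) ≈ -0.41672, g(33/14) ≈ -1.00000, g(41/14) ≈ -0.41327, g(3.5) ≈ 0.65699.
T_7 = (Δx/2)·[g(x_0) + 2g(x_1) + ... + 2g(x_{6}) + g(x_7)].
Sum ≈ -0.09491.

-0.09491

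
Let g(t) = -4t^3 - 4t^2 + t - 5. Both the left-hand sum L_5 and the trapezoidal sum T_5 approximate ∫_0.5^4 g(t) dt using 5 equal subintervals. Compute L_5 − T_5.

110.25

L_5 = -249.34.
T_5 = -359.59.
L_5 − T_5 = 110.25.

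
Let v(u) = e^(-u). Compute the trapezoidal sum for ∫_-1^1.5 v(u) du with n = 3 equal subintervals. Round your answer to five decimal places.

2.63790

Δu = (1.5 − (-1))/3 = 5/6.
v(-1) ≈ 2.71828, v(-1/6) ≈ 1.18136, v(2/3) ≈ 0.51342, v(1.5) ≈ 0.22313.
T_3 = (Δu/2)·[v(u_0) + 2v(u_1) + 2v(u_2) + v(u_3)].
Sum ≈ 2.63790.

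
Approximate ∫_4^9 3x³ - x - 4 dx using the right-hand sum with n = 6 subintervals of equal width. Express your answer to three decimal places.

5539.271

Δx = (9 − 4)/6 = 5/6.
Right endpoints: 29/6, 17/3, 6.5, 22/3, 49/6, 9.
f(29/6) = 23753/72, f(17/3) = 4826/9, f(6.5) = 813.375, f(22/3) = 10546/9, f(49/6) = 116773/72, f(9) = 2174.
Sum = Δx · [f(29/6) + f(17/3) + f(6.5) + ...].
Sum ≈ 5539.271.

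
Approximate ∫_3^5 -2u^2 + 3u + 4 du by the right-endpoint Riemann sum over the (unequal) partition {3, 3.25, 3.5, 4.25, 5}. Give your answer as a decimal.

-42.125

Subinterval widths: 0.25, 0.25, 0.75, 0.75.
Right endpoints: 3.25, 3.5, 4.25, 5.
f(3.25) = -7.375, f(3.5) = -10, f(4.25) = -19.375, f(5) = -31.
Sum = Σ Δu_i · f(u_i).
Sum = -42.125.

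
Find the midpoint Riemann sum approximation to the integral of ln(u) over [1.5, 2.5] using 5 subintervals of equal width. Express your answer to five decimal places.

0.68297

Δu = (2.5 − 1.5)/5 = 0.2.
Midpoints: 1.6, 1.8, 2, 2.2, 2.4.
f(1.6) ≈ 0.47000, f(1.8) ≈ 0.58779, f(2) ≈ 0.69315, f(2.2) ≈ 0.78846, f(2.4) ≈ 0.87547.
Sum = Δu · [f(1.6) + f(1.8) + f(2) + f(2.2) + f(2.4)].
Sum ≈ 0.68297.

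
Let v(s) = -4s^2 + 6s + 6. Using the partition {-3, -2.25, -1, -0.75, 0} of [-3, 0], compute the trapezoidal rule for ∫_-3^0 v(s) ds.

-46.875

Subinterval widths: 0.75, 1.25, 0.25, 0.75.
v(-3) = -48, v(-2.25) = -27.75, v(-1) = -4, v(-0.75) = -0.75, v(0) = 6.
On each subinterval the trapezoid contributes (Δs_i/2)·[v(s_{i-1}) + v(s_i)].
Sum = -46.875.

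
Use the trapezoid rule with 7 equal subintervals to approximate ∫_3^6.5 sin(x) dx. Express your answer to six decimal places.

-1.925438

Δx = (6.5 − 3)/7 = 0.5.
f(3) ≈ 0.141120, f(3.5) ≈ -0.350783, f(4) ≈ -0.756802, f(4.5) ≈ -0.977530, f(5) ≈ -0.958924, f(5.5) ≈ -0.705540, f(6) ≈ -0.279415, f(6.5) ≈ 0.215120.
T_7 = (Δx/2)·[f(x_0) + 2f(x_1) + ... + 2f(x_{6}) + f(x_7)].
Sum ≈ -1.925438.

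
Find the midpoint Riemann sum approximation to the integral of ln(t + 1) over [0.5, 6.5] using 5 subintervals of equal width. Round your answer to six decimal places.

8.534310

Δt = (6.5 − 0.5)/5 = 1.2.
Midpoints: 1.1, 2.3, 3.5, 4.7, 5.9.
f(1.1) ≈ 0.741937, f(2.3) ≈ 1.193922, f(3.5) ≈ 1.504077, f(4.7) ≈ 1.740466, f(5.9) ≈ 1.931521.
Sum = Δt · [f(1.1) + f(2.3) + f(3.5) + f(4.7) + f(5.9)].
Sum ≈ 8.534310.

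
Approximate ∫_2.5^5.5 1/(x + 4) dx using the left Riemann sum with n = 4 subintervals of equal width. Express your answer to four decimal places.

Δx = (5.5 − 2.5)/4 = 0.75.
Left endpoints: 2.5, 3.25, 4, 4.75.
f(2.5) = 2/13, f(3.25) = 4/29, f(4) = 0.125, f(4.75) = 4/35.
Sum = Δx · [f(2.5) + f(3.25) + f(4) + f(4.75)].
Sum ≈ 0.3983.

0.3983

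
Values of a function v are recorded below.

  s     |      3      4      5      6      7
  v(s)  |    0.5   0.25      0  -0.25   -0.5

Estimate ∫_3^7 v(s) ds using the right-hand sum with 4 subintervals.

Δs = 1.
Sum = 1·[0.25 + 0 + (-0.25) + (-0.5)] = -0.5.

-0.5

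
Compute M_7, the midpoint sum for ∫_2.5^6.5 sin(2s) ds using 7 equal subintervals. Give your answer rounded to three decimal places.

-0.330

Δs = (6.5 − 2.5)/7 = 4/7.
Midpoints: 39/14, 47/14, 55/14, 4.5, 71/14, 79/14, 87/14.
f(39/14) ≈ -0.653, f(47/14) ≈ 0.418, f(55/14) ≈ 1.000, f(4.5) ≈ 0.412, f(71/14) ≈ -0.658, f(79/14) ≈ -0.958, f(87/14) ≈ -0.137.
Sum = Δs · [f(39/14) + f(47/14) + f(55/14) + ...].
Sum ≈ -0.330.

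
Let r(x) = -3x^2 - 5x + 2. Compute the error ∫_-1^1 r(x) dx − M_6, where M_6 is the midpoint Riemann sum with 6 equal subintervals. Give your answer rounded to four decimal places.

Exact integral: ∫_-1^1 r(x) dx = 2.
M_6 ≈ 2.055556.
Error ≈ 2 − 2.055556 ≈ -0.0556.

-0.0556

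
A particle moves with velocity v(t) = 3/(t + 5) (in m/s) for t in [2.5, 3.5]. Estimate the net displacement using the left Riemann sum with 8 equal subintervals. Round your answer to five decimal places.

Δt = (3.5 − 2.5)/8 = 0.125.
Left endpoints: 2.5, 2.625, 2.75, 2.875, 3, 3.125, 3.25, 3.375.
v(2.5) = 0.4, v(2.625) = 24/61, v(2.75) = 12/31, v(2.875) = 8/21, v(3) = 0.375, v(3.125) = 24/65, v(3.25) = 4/11, v(3.375) = 24/67.
Sum = Δt · [v(2.5) + v(2.625) + v(2.75) + ...].
Sum ≈ 0.37845.

0.37845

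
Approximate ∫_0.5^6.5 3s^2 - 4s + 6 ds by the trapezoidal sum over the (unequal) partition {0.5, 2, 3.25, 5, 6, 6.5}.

232.40625

Subinterval widths: 1.5, 1.25, 1.75, 1, 0.5.
f(0.5) = 4.75, f(2) = 10, f(3.25) = 24.6875, f(5) = 61, f(6) = 90, f(6.5) = 106.75.
On each subinterval the trapezoid contributes (Δs_i/2)·[f(s_{i-1}) + f(s_i)].
Sum = 232.40625.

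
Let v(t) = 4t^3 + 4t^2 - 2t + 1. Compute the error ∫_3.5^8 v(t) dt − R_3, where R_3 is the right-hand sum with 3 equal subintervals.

-1679.0625

Exact integral: ∫_3.5^8 v(t) dt = 4524.1875.
R_3 = 6203.25.
Error = 4524.1875 − 6203.25 = -1679.0625.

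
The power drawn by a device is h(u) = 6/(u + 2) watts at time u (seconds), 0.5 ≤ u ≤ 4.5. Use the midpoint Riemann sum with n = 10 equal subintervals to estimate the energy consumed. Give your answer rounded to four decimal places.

Δu = (4.5 − 0.5)/10 = 0.4.
Midpoints: 0.7, 1.1, 1.5, 1.9, 2.3, 2.7, 3.1, 3.5, 3.9, 4.3.
h(0.7) = 20/9, h(1.1) = 60/31, h(1.5) = 12/7, h(1.9) = 20/13, h(2.3) = 60/43, h(2.7) = 60/47, h(3.1) = 20/17, h(3.5) = 12/11, h(3.9) = 60/59, h(4.3) = 20/21.
Sum = Δu · [h(0.7) + h(1.1) + h(1.5) + ...].
Sum ≈ 5.7276.

5.7276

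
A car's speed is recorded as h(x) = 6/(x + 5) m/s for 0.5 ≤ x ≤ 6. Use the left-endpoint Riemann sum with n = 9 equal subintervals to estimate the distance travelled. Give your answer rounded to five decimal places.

4.33017

Δx = (6 − 0.5)/9 = 11/18.
Left endpoints: 0.5, 10/9, 31/18, 7/3, 53/18, 32/9, 25/6, 43/9, 97/18.
h(0.5) = 12/11, h(10/9) = 54/55, h(31/18) = 108/121, h(7/3) = 9/11, h(53/18) = 108/143, h(32/9) = 54/77, h(25/6) = 36/55, h(43/9) = 27/44, h(97/18) = 108/187.
Sum = Δx · [h(0.5) + h(10/9) + h(31/18) + ...].
Sum ≈ 4.33017.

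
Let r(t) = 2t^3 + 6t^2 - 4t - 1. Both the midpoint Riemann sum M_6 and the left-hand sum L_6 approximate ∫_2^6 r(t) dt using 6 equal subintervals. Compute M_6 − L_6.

M_6 ≈ 983.55555556.
L_6 ≈ 799.55555556.
M_6 − L_6 = 184.

184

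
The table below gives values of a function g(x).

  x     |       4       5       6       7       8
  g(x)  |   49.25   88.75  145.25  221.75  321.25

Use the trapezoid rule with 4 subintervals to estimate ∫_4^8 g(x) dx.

Δx = 1.
T_4 = (1/2)·[49.25 + 2·88.75 + 2·145.25 + 2·221.75 + 321.25] = 641.

641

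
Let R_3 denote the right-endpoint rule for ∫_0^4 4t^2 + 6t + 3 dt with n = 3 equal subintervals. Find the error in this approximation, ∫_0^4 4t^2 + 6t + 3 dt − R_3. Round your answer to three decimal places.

-63.407

Exact integral: ∫_0^4 f(t) dt ≈ 145.33333.
R_3 ≈ 208.74074.
Error ≈ 145.33333 − 208.74074 ≈ -63.407.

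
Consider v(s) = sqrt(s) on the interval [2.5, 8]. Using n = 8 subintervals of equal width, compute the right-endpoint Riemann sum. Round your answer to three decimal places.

Δs = (8 − 2.5)/8 = 0.6875.
Right endpoints: 3.1875, 3.875, 4.5625, 5.25, 5.9375, 6.625, 7.3125, 8.
v(3.1875) ≈ 1.785, v(3.875) ≈ 1.969, v(4.5625) ≈ 2.136, v(5.25) ≈ 2.291, v(5.9375) ≈ 2.437, v(6.625) ≈ 2.574, v(7.3125) ≈ 2.704, v(8) ≈ 2.828.
Sum = Δs · [v(3.1875) + v(3.875) + v(4.5625) + ...].
Sum ≈ 12.873.

12.873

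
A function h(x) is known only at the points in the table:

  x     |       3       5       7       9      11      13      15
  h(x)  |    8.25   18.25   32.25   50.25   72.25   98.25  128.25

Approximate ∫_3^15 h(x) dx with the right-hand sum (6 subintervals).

799

Δx = 2.
Sum = 2·[18.25 + 32.25 + 50.25 + 72.25 + 98.25 + 128.25] = 799.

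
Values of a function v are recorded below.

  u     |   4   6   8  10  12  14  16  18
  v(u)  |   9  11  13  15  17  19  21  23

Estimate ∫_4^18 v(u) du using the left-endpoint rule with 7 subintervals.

210

Δu = 2.
Sum = 2·[9 + 11 + 13 + 15 + 17 + 19 + 21] = 210.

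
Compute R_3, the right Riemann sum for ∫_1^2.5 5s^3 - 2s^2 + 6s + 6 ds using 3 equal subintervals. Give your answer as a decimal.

82

Δs = (2.5 − 1)/3 = 0.5.
Right endpoints: 1.5, 2, 2.5.
f(1.5) = 27.375, f(2) = 50, f(2.5) = 86.625.
Sum = Δs · [f(1.5) + f(2) + f(2.5)].
Sum = 82.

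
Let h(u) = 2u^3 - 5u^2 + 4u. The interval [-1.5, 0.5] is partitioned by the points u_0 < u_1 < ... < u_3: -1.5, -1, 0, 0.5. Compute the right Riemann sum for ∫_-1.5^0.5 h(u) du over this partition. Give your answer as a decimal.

Subinterval widths: 0.5, 1, 0.5.
Right endpoints: -1, 0, 0.5.
h(-1) = -11, h(0) = 0, h(0.5) = 1.
Sum = Σ Δu_i · h(u_i).
Sum = -5.

-5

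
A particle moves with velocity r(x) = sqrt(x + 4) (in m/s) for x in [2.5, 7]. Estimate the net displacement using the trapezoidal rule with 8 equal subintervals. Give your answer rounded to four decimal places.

13.2728

Δx = (7 − 2.5)/8 = 0.5625.
r(2.5) ≈ 2.5495, r(3.0625) ≈ 2.6575, r(3.625) ≈ 2.7613, r(4.1875) ≈ 2.8614, r(4.75) ≈ 2.9580, r(5.3125) ≈ 3.0516, r(5.875) ≈ 3.1425, r(6.4375) ≈ 3.2307, r(7) ≈ 3.3166.
T_8 = (Δx/2)·[r(x_0) + 2r(x_1) + ... + 2r(x_{7}) + r(x_8)].
Sum ≈ 13.2728.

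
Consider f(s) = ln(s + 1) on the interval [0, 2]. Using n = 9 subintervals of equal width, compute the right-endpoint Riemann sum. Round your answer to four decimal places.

1.4152

Δs = (2 − 0)/9 = 2/9.
Right endpoints: 2/9, 4/9, 2/3, 8/9, 10/9, 4/3, 14/9, 16/9, 2.
f(2/9) ≈ 0.2007, f(4/9) ≈ 0.3677, f(2/3) ≈ 0.5108, f(8/9) ≈ 0.6360, f(10/9) ≈ 0.7472, f(4/3) ≈ 0.8473, f(14/9) ≈ 0.9383, f(16/9) ≈ 1.0217, f(2) ≈ 1.0986.
Sum = Δs · [f(2/9) + f(4/9) + f(2/3) + ...].
Sum ≈ 1.4152.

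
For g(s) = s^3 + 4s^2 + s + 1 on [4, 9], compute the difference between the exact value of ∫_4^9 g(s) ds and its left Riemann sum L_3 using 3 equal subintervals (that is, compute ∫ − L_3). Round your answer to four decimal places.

Exact integral: ∫_4^9 g(s) ds ≈ 2500.416667.
L_3 ≈ 1779.814815.
Error ≈ 2500.416667 − 1779.814815 ≈ 720.6019.

720.6019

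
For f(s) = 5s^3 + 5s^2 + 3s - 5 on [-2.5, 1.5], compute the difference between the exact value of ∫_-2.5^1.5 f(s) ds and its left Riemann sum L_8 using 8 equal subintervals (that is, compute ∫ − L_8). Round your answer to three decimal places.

Exact integral: ∫_-2.5^1.5 f(s) ds ≈ -36.83333.
L_8 = -59.
Error ≈ -36.83333 − (-59) ≈ 22.167.

22.167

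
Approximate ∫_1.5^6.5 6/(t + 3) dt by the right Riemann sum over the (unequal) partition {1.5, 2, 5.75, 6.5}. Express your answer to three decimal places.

3.645

Subinterval widths: 0.5, 3.75, 0.75.
Right endpoints: 2, 5.75, 6.5.
f(2) = 1.2, f(5.75) = 24/35, f(6.5) = 12/19.
Sum = Σ Δt_i · f(t_i).
Sum ≈ 3.645.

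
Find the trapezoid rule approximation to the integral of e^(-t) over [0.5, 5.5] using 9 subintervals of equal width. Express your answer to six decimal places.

0.617860

Δt = (5.5 − 0.5)/9 = 5/9.
f(0.5) ≈ 0.606531, f(19/18) ≈ 0.347999, f(29/18) ≈ 0.199666, f(13/6) ≈ 0.114559, f(49/18) ≈ 0.065729, f(59/18) ≈ 0.037712, f(23/6) ≈ 0.021637, f(79/18) ≈ 0.012415, f(89/18) ≈ 0.007123, f(5.5) ≈ 0.004087.
T_9 = (Δt/2)·[f(t_0) + 2f(t_1) + ... + 2f(t_{8}) + f(t_9)].
Sum ≈ 0.617860.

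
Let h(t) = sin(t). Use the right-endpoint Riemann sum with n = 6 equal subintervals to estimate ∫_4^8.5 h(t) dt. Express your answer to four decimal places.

0.5340

Δt = (8.5 − 4)/6 = 0.75.
Right endpoints: 4.75, 5.5, 6.25, 7, 7.75, 8.5.
h(4.75) ≈ -0.9993, h(5.5) ≈ -0.7055, h(6.25) ≈ -0.0332, h(7) ≈ 0.6570, h(7.75) ≈ 0.9946, h(8.5) ≈ 0.7985.
Sum = Δt · [h(4.75) + h(5.5) + h(6.25) + ...].
Sum ≈ 0.5340.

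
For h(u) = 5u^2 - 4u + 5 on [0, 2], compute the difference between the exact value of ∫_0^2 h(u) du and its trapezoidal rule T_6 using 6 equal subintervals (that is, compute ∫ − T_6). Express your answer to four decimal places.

Exact integral: ∫_0^2 h(u) du ≈ 15.333333.
T_6 ≈ 15.518519.
Error ≈ 15.333333 − 15.518519 ≈ -0.1852.

-0.1852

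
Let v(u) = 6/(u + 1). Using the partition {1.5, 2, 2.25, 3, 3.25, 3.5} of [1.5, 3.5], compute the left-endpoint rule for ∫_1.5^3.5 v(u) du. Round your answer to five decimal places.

3.81256

Subinterval widths: 0.5, 0.25, 0.75, 0.25, 0.25.
Left endpoints: 1.5, 2, 2.25, 3, 3.25.
v(1.5) = 2.4, v(2) = 2, v(2.25) = 24/13, v(3) = 1.5, v(3.25) = 24/17.
Sum = Σ Δu_i · v(u_i).
Sum ≈ 3.81256.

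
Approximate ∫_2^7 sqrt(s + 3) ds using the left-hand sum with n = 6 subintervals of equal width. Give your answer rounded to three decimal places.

13.239

Δs = (7 − 2)/6 = 5/6.
Left endpoints: 2, 17/6, 11/3, 4.5, 16/3, 37/6.
f(2) ≈ 2.236, f(17/6) ≈ 2.415, f(11/3) ≈ 2.582, f(4.5) ≈ 2.739, f(16/3) ≈ 2.887, f(37/6) ≈ 3.028.
Sum = Δs · [f(2) + f(17/6) + f(11/3) + ...].
Sum ≈ 13.239.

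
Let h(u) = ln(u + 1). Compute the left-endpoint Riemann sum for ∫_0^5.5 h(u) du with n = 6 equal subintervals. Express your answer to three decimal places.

5.751

Δu = (5.5 − 0)/6 = 11/12.
Left endpoints: 0, 11/12, 11/6, 2.75, 11/3, 55/12.
h(0) ≈ 0.000, h(11/12) ≈ 0.651, h(11/6) ≈ 1.041, h(2.75) ≈ 1.322, h(11/3) ≈ 1.540, h(55/12) ≈ 1.720.
Sum = Δu · [h(0) + h(11/12) + h(11/6) + ...].
Sum ≈ 5.751.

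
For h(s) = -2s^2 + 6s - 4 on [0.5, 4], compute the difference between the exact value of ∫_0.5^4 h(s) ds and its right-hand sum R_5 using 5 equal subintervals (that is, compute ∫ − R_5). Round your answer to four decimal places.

Exact integral: ∫_0.5^4 h(s) ds ≈ -9.333333.
R_5 = -13.58.
Error ≈ -9.333333 − (-13.58) ≈ 4.2467.

4.2467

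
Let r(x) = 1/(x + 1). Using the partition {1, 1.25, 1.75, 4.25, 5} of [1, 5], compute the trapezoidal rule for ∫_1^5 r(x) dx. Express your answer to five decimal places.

1.14665

Subinterval widths: 0.25, 0.5, 2.5, 0.75.
r(1) = 0.5, r(1.25) = 4/9, r(1.75) = 4/11, r(4.25) = 4/21, r(5) = 1/6.
On each subinterval the trapezoid contributes (Δx_i/2)·[r(x_{i-1}) + r(x_i)].
Sum ≈ 1.14665.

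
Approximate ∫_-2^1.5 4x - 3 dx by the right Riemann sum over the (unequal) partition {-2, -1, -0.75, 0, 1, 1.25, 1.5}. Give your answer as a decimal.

Subinterval widths: 1, 0.25, 0.75, 1, 0.25, 0.25.
Right endpoints: -1, -0.75, 0, 1, 1.25, 1.5.
f(-1) = -7, f(-0.75) = -6, f(0) = -3, f(1) = 1, f(1.25) = 2, f(1.5) = 3.
Sum = Σ Δx_i · f(x_i).
Sum = -8.5.

-8.5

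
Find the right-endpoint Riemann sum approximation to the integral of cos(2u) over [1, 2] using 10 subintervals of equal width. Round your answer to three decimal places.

Δu = (2 − 1)/10 = 0.1.
Right endpoints: 1.1, 1.2, 1.3, 1.4, 1.5, 1.6, 1.7, 1.8, 1.9, 2.
f(1.1) ≈ -0.589, f(1.2) ≈ -0.737, f(1.3) ≈ -0.857, f(1.4) ≈ -0.942, f(1.5) ≈ -0.990, f(1.6) ≈ -0.998, f(1.7) ≈ -0.967, f(1.8) ≈ -0.897, f(1.9) ≈ -0.791, f(2) ≈ -0.654.
Sum = Δu · [f(1.1) + f(1.2) + f(1.3) + ...].
Sum ≈ -0.842.

-0.842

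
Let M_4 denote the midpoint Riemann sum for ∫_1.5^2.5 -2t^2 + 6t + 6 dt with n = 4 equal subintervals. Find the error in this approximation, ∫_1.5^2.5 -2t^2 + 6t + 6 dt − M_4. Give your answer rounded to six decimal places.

Exact integral: ∫_1.5^2.5 f(t) dt ≈ 9.83333333.
M_4 = 9.84375.
Error ≈ 9.83333333 − 9.84375 ≈ -0.010417.

-0.010417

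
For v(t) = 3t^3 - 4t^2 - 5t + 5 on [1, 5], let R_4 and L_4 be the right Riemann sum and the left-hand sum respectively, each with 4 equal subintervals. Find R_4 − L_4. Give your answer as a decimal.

256

R_4 = 406.
L_4 = 150.
R_4 − L_4 = 256.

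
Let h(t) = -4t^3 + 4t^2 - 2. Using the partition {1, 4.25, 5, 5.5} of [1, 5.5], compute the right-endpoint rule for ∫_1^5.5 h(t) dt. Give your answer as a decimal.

Subinterval widths: 3.25, 0.75, 0.5.
Right endpoints: 4.25, 5, 5.5.
h(4.25) = -236.8125, h(5) = -402, h(5.5) = -546.5.
Sum = Σ Δt_i · h(t_i).
Sum = -1344.390625.

-1344.390625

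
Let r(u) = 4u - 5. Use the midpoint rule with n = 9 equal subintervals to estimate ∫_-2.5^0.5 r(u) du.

Δu = (0.5 − (-2.5))/9 = 1/3.
Midpoints: -7/3, -2, -5/3, -4/3, -1, -2/3, -1/3, 0, 1/3.
r(-7/3) = -43/3, r(-2) = -13, r(-5/3) = -35/3, r(-4/3) = -31/3, r(-1) = -9, r(-2/3) = -23/3, r(-1/3) = -19/3, r(0) = -5, r(1/3) = -11/3.
Sum = Δu · [r(-7/3) + r(-2) + r(-5/3) + ...].
Sum = -27.

-27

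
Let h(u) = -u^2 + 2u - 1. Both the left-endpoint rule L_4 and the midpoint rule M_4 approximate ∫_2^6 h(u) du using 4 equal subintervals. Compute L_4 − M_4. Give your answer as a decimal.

L_4 = -30.
M_4 = -41.
L_4 − M_4 = 11.

11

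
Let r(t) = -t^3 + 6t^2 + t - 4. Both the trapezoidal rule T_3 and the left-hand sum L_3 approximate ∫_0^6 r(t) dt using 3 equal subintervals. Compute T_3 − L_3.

6

T_3 = 90.
L_3 = 84.
T_3 − L_3 = 6.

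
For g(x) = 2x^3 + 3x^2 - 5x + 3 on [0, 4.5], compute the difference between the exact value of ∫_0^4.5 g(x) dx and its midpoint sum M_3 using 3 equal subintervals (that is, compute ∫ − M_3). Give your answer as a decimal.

Exact integral: ∫_0^4.5 g(x) dx = 259.03125.
M_3 = 245.109375.
Error = 259.03125 − 245.109375 = 13.921875.

13.921875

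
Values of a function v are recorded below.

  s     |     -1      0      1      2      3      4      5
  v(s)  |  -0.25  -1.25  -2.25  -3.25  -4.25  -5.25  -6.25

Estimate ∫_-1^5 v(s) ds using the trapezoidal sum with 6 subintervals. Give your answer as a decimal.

Δs = 1.
T_6 = (1/2)·[(-0.25) + 2·(-1.25) + 2·(-2.25) + 2·(-3.25) + 2·(-4.25) + 2·(-5.25) + (-6.25)] = -19.5.

-19.5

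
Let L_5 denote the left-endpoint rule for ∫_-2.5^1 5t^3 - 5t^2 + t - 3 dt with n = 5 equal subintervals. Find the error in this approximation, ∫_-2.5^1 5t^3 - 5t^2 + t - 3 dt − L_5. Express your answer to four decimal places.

44.1510

Exact integral: ∫_-2.5^1 f(t) dt ≈ -88.411458.
L_5 = -132.5625.
Error ≈ -88.411458 − (-132.5625) ≈ 44.1510.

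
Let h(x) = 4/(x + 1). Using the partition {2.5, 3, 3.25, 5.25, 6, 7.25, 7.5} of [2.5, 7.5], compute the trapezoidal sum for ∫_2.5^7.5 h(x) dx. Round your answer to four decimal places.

3.5934

Subinterval widths: 0.5, 0.25, 2, 0.75, 1.25, 0.25.
h(2.5) = 8/7, h(3) = 1, h(3.25) = 16/17, h(5.25) = 0.64, h(6) = 4/7, h(7.25) = 16/33, h(7.5) = 8/17.
On each subinterval the trapezoid contributes (Δx_i/2)·[h(x_{i-1}) + h(x_i)].
Sum ≈ 3.5934.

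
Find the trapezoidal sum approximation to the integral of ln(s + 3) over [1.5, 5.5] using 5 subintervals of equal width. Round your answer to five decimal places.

7.41665

Δs = (5.5 − 1.5)/5 = 0.8.
f(1.5) ≈ 1.50408, f(2.3) ≈ 1.66771, f(3.1) ≈ 1.80829, f(3.9) ≈ 1.93152, f(4.7) ≈ 2.04122, f(5.5) ≈ 2.14007.
T_5 = (Δs/2)·[f(s_0) + 2f(s_1) + ... + 2f(s_{4}) + f(s_5)].
Sum ≈ 7.41665.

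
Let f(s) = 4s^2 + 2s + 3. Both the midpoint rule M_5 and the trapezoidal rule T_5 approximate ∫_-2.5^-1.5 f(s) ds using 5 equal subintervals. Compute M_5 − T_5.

-0.04

M_5 = 15.32.
T_5 = 15.36.
M_5 − T_5 = -0.04.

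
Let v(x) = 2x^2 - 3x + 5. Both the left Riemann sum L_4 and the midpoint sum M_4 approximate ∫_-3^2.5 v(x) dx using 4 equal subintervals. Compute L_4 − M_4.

L_4 = 78.6328125.
M_4 = 58.30859375.
L_4 − M_4 = 20.32421875.

20.32421875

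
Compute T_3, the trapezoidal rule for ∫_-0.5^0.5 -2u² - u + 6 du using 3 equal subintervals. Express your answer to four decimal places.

Δu = (0.5 − (-0.5))/3 = 1/3.
f(-0.5) = 6, f(-1/6) = 55/9, f(1/6) = 52/9, f(0.5) = 5.
T_3 = (Δu/2)·[f(u_0) + 2f(u_1) + 2f(u_2) + f(u_3)].
Sum ≈ 5.7963.

5.7963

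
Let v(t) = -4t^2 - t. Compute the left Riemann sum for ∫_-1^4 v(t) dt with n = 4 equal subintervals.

-58.75

Δt = (4 − (-1))/4 = 1.25.
Left endpoints: -1, 0.25, 1.5, 2.75.
v(-1) = -3, v(0.25) = -0.5, v(1.5) = -10.5, v(2.75) = -33.
Sum = Δt · [v(-1) + v(0.25) + v(1.5) + v(2.75)].
Sum = -58.75.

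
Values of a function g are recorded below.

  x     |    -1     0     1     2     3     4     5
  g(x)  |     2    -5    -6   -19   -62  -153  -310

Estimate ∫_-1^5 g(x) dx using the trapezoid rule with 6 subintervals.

-399

Δx = 1.
T_6 = (1/2)·[2 + 2·(-5) + 2·(-6) + 2·(-19) + 2·(-62) + 2·(-153) + (-310)] = -399.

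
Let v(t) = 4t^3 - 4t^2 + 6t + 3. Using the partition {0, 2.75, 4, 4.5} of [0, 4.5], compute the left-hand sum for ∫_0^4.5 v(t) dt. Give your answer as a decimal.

208.296875

Subinterval widths: 2.75, 1.25, 0.5.
Left endpoints: 0, 2.75, 4.
v(0) = 3, v(2.75) = 72.4375, v(4) = 219.
Sum = Σ Δt_i · v(t_i).
Sum = 208.296875.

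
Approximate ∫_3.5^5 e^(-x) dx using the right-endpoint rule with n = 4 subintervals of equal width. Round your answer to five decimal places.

0.01934

Δx = (5 − 3.5)/4 = 0.375.
Right endpoints: 3.875, 4.25, 4.625, 5.
f(3.875) ≈ 0.02075, f(4.25) ≈ 0.01426, f(4.625) ≈ 0.00980, f(5) ≈ 0.00674.
Sum = Δx · [f(3.875) + f(4.25) + f(4.625) + f(5)].
Sum ≈ 0.01934.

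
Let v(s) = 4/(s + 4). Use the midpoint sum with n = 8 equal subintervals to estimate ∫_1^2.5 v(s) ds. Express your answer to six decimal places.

Δs = (2.5 − 1)/8 = 0.1875.
Midpoints: 1.09375, 1.28125, 1.46875, 1.65625, 1.84375, 2.03125, 2.21875, 2.40625.
v(1.09375) = 128/163, v(1.28125) = 128/169, v(1.46875) = 128/175, v(1.65625) = 128/181, v(1.84375) = 128/187, v(2.03125) = 128/193, v(2.21875) = 128/199, v(2.40625) = 128/205.
Sum = Δs · [v(1.09375) + v(1.28125) + v(1.46875) + ...].
Sum ≈ 1.049361.

1.049361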